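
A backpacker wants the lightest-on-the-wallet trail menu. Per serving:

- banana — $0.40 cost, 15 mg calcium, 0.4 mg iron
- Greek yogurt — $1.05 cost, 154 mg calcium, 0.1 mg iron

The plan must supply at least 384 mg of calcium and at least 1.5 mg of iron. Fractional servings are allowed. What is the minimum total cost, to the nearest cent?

$3.57

The cheapest plan sits at a corner of the feasible region — with two constraints it uses at most two foods.
banana only: max(384/15, 1.5/0.4) = 25.6 servings → $10.24.
Greek yogurt only: max(384/154, 1.5/0.1) = 15 servings → $15.75.
banana + Greek yogurt with both tight: 3.205 servings and 2.181 servings → $3.57.
Cheapest feasible corner: $3.57.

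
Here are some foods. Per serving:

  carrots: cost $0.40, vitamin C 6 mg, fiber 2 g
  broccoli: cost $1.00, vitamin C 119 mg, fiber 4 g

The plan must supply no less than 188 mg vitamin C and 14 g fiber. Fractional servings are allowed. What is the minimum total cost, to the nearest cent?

$3.07

The cheapest plan sits at a corner of the feasible region — with two constraints it uses at most two foods.
carrots only: max(188/6, 14/2) = 31.33 servings → $12.53.
broccoli only: max(188/119, 14/4) = 3.5 servings → $3.50.
carrots + broccoli with both tight: 4.271 servings and 1.364 servings → $3.07.
Cheapest feasible corner: $3.07.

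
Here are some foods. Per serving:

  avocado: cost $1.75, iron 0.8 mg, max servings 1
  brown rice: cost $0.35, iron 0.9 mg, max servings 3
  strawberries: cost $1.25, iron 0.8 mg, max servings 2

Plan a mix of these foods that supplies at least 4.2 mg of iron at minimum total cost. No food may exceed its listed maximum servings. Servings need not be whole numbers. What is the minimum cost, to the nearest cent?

Cost per mg of iron: brown rice $0.3889, strawberries $1.5625, avocado $2.1875.
Take 3 servings of brown rice: +2.7 mg iron for $1.05 (total $1.05, still need 1.5 mg).
Take 1.875 servings of strawberries: +1.5 mg iron for $2.34 (total $3.39, still need 0.0 mg).
Filling from the cheapest source first is optimal under one linear minimum: $3.39.

$3.39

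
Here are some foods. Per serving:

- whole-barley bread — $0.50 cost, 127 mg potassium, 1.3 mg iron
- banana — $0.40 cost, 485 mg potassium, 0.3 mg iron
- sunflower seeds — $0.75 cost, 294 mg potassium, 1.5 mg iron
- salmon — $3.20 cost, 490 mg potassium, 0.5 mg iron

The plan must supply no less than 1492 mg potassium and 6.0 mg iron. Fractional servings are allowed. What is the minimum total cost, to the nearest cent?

For a min-cost LP with two ≥-constraints, a basic feasible solution has at most two positive variables.
whole-barley bread only: max(1492/127, 6.0/1.3) = 11.75 servings → $5.87.
banana only: max(1492/485, 6.0/0.3) = 20 servings → $8.00.
sunflower seeds only: max(1492/294, 6.0/1.5) = 5.075 servings → $3.81.
salmon only: max(1492/490, 6.0/0.5) = 12 servings → $38.40.
whole-barley bread + banana with both tight: 4.157 servings and 1.988 servings → $2.87.
whole-barley bread + sunflower seeds: the both-tight solution has a negative serving — not a feasible corner.
whole-barley bread + salmon with both tight: 3.826 servings and 2.053 servings → $8.48.
banana + sunflower seeds with both tight: 0.7414 servings and 3.852 servings → $3.19.
banana + salmon with both targets exact would need a negative amount; discard.
sunflower seeds + salmon with both tight: 3.731 servings and 0.8061 servings → $5.38.
Cheapest feasible corner: $2.87.

$2.87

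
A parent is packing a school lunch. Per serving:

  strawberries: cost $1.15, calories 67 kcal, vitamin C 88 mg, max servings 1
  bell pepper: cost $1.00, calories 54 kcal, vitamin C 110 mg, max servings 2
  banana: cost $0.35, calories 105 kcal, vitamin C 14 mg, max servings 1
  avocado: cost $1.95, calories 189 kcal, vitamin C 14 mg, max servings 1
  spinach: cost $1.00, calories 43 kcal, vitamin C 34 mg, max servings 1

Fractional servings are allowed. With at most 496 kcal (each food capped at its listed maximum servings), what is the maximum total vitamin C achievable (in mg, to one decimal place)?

Vitamin C per kcal: bell pepper 2.037, strawberries 1.313, spinach 0.7907, banana 0.1333, avocado 0.07407.
Take 2 servings of bell pepper: uses 108 kcal, +220.0 mg vitamin C (running total 220.0 mg).
Take 1 serving of strawberries: uses 67 kcal, +88.0 mg vitamin C (running total 308.0 mg).
Take 1 serving of spinach: uses 43 kcal, +34.0 mg vitamin C (running total 342.0 mg).
Take 1 serving of banana: uses 105 kcal, +14.0 mg vitamin C (running total 356.0 mg).
Take 0.9153 servings of avocado: uses 173 kcal, +12.8 mg vitamin C (running total 368.8 mg).
Greedy by best ratio exhausts the calories allowance optimally: 368.8 mg.

368.8 mg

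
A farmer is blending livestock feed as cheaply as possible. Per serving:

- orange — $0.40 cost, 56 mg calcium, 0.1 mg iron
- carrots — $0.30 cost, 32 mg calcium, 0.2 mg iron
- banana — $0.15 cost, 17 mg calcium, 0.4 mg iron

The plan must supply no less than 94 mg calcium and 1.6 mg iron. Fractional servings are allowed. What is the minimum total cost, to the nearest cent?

$0.78

Minimising a linear cost over {calcium ≥ 94, iron ≥ 1.6, servings ≥ 0} — the optimum is at a vertex, using one or two foods.
orange only: max(94/56, 1.6/0.1) = 16 servings → $6.40.
carrots only: max(94/32, 1.6/0.2) = 8 servings → $2.40.
banana only: max(94/17, 1.6/0.4) = 5.529 servings → $0.83.
orange + carrots with both targets exact would need a negative amount; discard.
orange + banana with both tight: 0.5024 servings and 3.874 servings → $0.78.
carrots + banana with both tight: 1.106 servings and 3.447 servings → $0.85.
So the least-cost plan costs $0.78.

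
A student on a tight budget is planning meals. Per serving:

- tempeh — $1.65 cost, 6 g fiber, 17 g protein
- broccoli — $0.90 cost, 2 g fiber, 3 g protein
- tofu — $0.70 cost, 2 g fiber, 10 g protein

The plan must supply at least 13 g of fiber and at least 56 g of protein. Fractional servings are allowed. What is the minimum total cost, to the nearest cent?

$4.24

Compare the cost at each extreme point of the feasible region.
tempeh only: max(13/6, 56/17) = 3.294 servings → $5.44.
broccoli only: max(13/2, 56/3) = 18.67 servings → $16.80.
tofu only: max(13/2, 56/10) = 6.5 servings → $4.55.
tempeh + broccoli with both targets exact would need a negative amount; discard.
tempeh + tofu with both tight: 0.6923 servings and 4.423 servings → $4.24.
broccoli + tofu with both tight: 1.286 servings and 5.214 servings → $4.81.
So the least-cost plan costs $4.24.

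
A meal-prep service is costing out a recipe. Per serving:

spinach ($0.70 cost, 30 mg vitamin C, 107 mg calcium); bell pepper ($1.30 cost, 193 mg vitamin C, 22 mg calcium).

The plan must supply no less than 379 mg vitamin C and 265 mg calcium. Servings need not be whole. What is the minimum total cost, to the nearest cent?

$3.62

spinach only: max(379/30, 265/107) = 12.63 servings → $8.84.
bell pepper only: max(379/193, 265/22) = 12.05 servings → $15.66.
spinach + bell pepper with both tight: 2.141 servings and 1.631 servings → $3.62.
Cheapest feasible corner: $3.62.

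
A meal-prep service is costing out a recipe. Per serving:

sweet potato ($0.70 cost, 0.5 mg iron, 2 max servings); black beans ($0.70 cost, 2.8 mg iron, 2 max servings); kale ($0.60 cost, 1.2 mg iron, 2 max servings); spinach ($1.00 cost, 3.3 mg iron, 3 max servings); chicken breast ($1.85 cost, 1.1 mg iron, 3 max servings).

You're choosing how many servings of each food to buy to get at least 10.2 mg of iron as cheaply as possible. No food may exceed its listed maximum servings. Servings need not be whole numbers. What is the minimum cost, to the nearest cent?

Cost per mg of iron: black beans $0.2500, spinach $0.3030, kale $0.5000, sweet potato $1.4000, chicken breast $1.6818.
Take 2 servings of black beans: +5.6 mg iron for $1.40 (total $1.40, still need 4.6 mg).
Take 1.394 servings of spinach: +4.6 mg iron for $1.39 (total $2.79, still need 0.0 mg).
Greedy by cheapest-per-mg is optimal for a single linear constraint, so the minimum cost is $2.79.

$2.79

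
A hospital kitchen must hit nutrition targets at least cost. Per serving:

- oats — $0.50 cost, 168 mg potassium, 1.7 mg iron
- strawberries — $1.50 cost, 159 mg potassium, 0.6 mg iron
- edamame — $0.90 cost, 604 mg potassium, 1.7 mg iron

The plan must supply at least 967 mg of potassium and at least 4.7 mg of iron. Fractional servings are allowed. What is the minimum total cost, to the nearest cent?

$1.84

Compare the cost at each extreme point of the feasible region.
oats only: max(967/168, 4.7/1.7) = 5.756 servings → $2.88.
strawberries only: max(967/159, 4.7/0.6) = 7.833 servings → $11.75.
edamame only: max(967/604, 4.7/1.7) = 2.765 servings → $2.49.
oats + strawberries with both tight: 0.9858 servings and 5.04 servings → $8.05.
oats + edamame with both tight: 1.612 servings and 1.153 servings → $1.84.
strawberries + edamame: intersection lies outside the first quadrant.
So the least-cost plan costs $1.84.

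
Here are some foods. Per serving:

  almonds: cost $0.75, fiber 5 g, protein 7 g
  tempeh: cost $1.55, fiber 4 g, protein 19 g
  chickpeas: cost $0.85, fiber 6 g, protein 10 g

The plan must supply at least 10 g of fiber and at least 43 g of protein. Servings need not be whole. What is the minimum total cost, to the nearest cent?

A basic optimal solution has at most two foods positive. Try each food alone and each pair with both targets met exactly.
almonds only: max(10/5, 43/7) = 6.143 servings → $4.61.
tempeh only: max(10/4, 43/19) = 2.5 servings → $3.88.
chickpeas only: max(10/6, 43/10) = 4.3 servings → $3.65.
almonds + tempeh with both tight: 0.2687 servings and 2.164 servings → $3.56.
almonds + chickpeas: the both-tight solution has a negative serving — not a feasible corner.
tempeh + chickpeas with both tight: 2.135 servings and 0.2432 servings → $3.52.
Cheapest feasible corner: $3.52.

$3.52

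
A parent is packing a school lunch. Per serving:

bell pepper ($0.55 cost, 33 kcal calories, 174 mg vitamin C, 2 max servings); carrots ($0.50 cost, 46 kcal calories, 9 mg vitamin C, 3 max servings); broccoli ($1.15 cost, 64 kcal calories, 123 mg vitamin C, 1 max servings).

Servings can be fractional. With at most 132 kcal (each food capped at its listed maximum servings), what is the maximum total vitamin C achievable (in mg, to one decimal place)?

471.4 mg

Vitamin C per kcal: bell pepper 5.273, broccoli 1.922, carrots 0.1957.
Take 2 servings of bell pepper: uses 66 kcal, +348.0 mg vitamin C (running total 348.0 mg).
Take 1 serving of broccoli: uses 64 kcal, +123.0 mg vitamin C (running total 471.0 mg).
Take 0.04348 servings of carrots: uses 2 kcal, +0.4 mg vitamin C (running total 471.4 mg).
Filling greedily by vitamin C-per-kcal is optimal for one linear limit, giving 471.4 mg.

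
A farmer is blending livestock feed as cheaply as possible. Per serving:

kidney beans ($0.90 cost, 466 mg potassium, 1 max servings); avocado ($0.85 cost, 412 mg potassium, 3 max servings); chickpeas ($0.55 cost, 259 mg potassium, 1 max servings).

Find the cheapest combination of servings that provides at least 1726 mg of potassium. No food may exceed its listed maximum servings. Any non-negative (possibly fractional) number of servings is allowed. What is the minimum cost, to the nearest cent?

Cost per mg of potassium: kidney beans $0.0019, avocado $0.0021, chickpeas $0.0021.
Take 1 serving of kidney beans: +466.0 mg potassium for $0.90 (total $0.90, still need 1260.0 mg).
Take 3 servings of avocado: +1236.0 mg potassium for $2.55 (total $3.45, still need 24.0 mg).
Take 0.09266 servings of chickpeas: +24.0 mg potassium for $0.05 (total $3.50, still need 0.0 mg).
Greedy by cheapest-per-mg is optimal for a single linear constraint, so the minimum cost is $3.50.

$3.50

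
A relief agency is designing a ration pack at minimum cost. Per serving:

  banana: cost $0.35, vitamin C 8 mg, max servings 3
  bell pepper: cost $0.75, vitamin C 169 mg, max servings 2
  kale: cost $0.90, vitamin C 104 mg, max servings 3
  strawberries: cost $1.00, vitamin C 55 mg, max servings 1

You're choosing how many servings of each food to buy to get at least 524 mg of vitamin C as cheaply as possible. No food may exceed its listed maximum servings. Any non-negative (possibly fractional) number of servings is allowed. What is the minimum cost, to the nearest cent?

$3.11

Cost per mg of vitamin C: bell pepper $0.0044, kale $0.0087, strawberries $0.0182, banana $0.0437.
Take 2 servings of bell pepper: +338.0 mg vitamin C for $1.50 (total $1.50, still need 186.0 mg).
Take 1.788 servings of kale: +186.0 mg vitamin C for $1.61 (total $3.11, still need 0.0 mg).
Greedy by cheapest-per-mg is optimal for a single linear constraint, so the minimum cost is $3.11.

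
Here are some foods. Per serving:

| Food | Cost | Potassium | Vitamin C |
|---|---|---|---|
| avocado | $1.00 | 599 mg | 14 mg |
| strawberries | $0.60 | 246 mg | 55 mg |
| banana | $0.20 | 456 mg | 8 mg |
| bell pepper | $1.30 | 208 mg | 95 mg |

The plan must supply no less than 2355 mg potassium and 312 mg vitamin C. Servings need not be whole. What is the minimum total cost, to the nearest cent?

Minimising a linear cost over {potassium ≥ 2355, vitamin C ≥ 312, servings ≥ 0} — the optimum is at a vertex, using one or two foods.
avocado only: max(2355/599, 312/14) = 22.29 servings → $22.29.
strawberries only: max(2355/246, 312/55) = 9.573 servings → $5.74.
banana only: max(2355/456, 312/8) = 39 servings → $7.80.
bell pepper only: max(2355/208, 312/95) = 11.32 servings → $14.72.
avocado + strawberries with both tight: 1.789 servings and 5.217 servings → $4.92.
avocado + banana: the both-tight solution has a negative serving — not a feasible corner.
avocado + bell pepper with both tight: 2.942 servings and 2.851 servings → $6.65.
strawberries + banana with both tight: 5.341 servings and 2.283 servings → $3.66.
strawberries + bell pepper: the both-tight solution has a negative serving — not a feasible corner.
banana + bell pepper with both tight: 3.813 servings and 2.963 servings → $4.61.
The minimum over all feasible corners is $3.66.

$3.66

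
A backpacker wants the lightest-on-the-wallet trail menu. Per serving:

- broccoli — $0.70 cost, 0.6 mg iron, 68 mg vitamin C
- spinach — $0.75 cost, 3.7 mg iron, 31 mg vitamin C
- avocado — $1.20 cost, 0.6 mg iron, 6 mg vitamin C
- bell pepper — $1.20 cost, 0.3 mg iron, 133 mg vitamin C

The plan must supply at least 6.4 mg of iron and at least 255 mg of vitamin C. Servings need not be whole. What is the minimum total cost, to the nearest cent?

$3.06

An LP optimum is at a vertex; with two nutrient constraints at most two foods are used. Check each candidate.
broccoli only: max(6.4/0.6, 255/68) = 10.67 servings → $7.47.
spinach only: max(6.4/3.7, 255/31) = 8.226 servings → $6.17.
avocado only: max(6.4/0.6, 255/6) = 42.5 servings → $51.00.
bell pepper only: max(6.4/0.3, 255/133) = 21.33 servings → $25.60.
broccoli + spinach with both tight: 3.198 servings and 1.211 servings → $3.15.
broccoli + avocado with both tight: 3.081 servings and 7.586 servings → $11.26.
broccoli + bell pepper with both targets exact would need a negative amount; discard.
spinach + avocado with both targets exact would need a negative amount; discard.
spinach + bell pepper with both tight: 1.605 servings and 1.543 servings → $3.06.
avocado + bell pepper with both tight: 9.932 servings and 1.469 servings → $13.68.
So the least-cost plan costs $3.06.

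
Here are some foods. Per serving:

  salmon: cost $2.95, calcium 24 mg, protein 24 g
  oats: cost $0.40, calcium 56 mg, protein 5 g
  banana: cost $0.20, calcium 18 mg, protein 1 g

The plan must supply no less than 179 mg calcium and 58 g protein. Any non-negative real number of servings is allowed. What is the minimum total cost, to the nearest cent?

$4.64

For a min-cost LP with two ≥-constraints, a basic feasible solution has at most two positive variables.
salmon only: max(179/24, 58/24) = 7.458 servings → $22.00.
oats only: max(179/56, 58/5) = 11.6 servings → $4.64.
banana only: max(179/18, 58/1) = 58 servings → $11.60.
salmon + oats with both tight: 1.922 servings and 2.373 servings → $6.62.
salmon + banana with both tight: 2.12 servings and 7.118 servings → $7.68.
oats + banana: the both-tight solution has a negative serving — not a feasible corner.
The minimum over all feasible corners is $4.64.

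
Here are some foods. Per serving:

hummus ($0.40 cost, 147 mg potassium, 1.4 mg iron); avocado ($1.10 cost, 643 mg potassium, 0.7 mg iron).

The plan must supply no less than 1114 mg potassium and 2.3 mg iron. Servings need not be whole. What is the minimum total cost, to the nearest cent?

hummus only: max(1114/147, 2.3/1.4) = 7.578 servings → $3.03.
avocado only: max(1114/643, 2.3/0.7) = 3.286 servings → $3.61.
hummus + avocado with both tight: 0.8768 servings and 1.532 servings → $2.04.
Cheapest feasible corner: $2.04.

$2.04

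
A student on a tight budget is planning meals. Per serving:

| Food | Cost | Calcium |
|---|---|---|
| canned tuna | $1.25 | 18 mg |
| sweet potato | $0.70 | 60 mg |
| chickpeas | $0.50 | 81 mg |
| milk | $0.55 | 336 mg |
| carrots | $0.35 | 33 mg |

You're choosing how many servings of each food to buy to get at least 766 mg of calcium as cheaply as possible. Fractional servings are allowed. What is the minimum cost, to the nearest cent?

$1.25

Cost per mg of calcium: milk $0.0016, chickpeas $0.0062, carrots $0.0106, sweet potato $0.0117, canned tuna $0.0694.
With no serving limits, use only milk: 766 mg / 336 mg = 2.28 servings × $0.55 = $1.25.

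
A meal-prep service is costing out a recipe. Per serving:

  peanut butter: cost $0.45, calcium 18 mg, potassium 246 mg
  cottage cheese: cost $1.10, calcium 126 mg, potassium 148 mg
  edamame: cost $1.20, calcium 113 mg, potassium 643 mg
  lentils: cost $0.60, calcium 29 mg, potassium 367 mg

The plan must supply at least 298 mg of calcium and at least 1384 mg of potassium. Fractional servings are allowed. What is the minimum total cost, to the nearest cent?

$3.03

The cheapest plan sits at a corner of the feasible region — with two constraints it uses at most two foods.
peanut butter only: max(298/18, 1384/246) = 16.56 servings → $7.45.
cottage cheese only: max(298/126, 1384/148) = 9.351 servings → $10.29.
edamame only: max(298/113, 1384/643) = 2.637 servings → $3.16.
lentils only: max(298/29, 1384/367) = 10.28 servings → $6.17.
peanut butter + cottage cheese with both tight: 4.598 servings and 1.708 servings → $3.95.
peanut butter + edamame with both targets exact would need a negative amount; discard.
peanut butter + lentils: intersection lies outside the first quadrant.
cottage cheese + edamame with both tight: 0.5478 servings and 2.026 servings → $3.03.
cottage cheese + lentils with both tight: 1.65 servings and 3.106 servings → $3.68.
edamame + lentils: intersection lies outside the first quadrant.
So the least-cost plan costs $3.03.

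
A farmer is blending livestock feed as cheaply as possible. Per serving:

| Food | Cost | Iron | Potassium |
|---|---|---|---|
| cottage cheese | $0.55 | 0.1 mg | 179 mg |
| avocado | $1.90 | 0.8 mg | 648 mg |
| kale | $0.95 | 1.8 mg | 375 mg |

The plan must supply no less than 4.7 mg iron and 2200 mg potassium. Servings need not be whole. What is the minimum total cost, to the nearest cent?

cottage cheese only: max(4.7/0.1, 2200/179) = 47 servings → $25.85.
avocado only: max(4.7/0.8, 2200/648) = 5.875 servings → $11.16.
kale only: max(4.7/1.8, 2200/375) = 5.867 servings → $5.57.
cottage cheese + avocado: intersection lies outside the first quadrant.
cottage cheese + kale with both tight: 7.719 servings and 2.182 servings → $6.32.
avocado + kale with both tight: 2.536 servings and 1.484 servings → $6.23.
Cheapest feasible corner: $5.57.

$5.57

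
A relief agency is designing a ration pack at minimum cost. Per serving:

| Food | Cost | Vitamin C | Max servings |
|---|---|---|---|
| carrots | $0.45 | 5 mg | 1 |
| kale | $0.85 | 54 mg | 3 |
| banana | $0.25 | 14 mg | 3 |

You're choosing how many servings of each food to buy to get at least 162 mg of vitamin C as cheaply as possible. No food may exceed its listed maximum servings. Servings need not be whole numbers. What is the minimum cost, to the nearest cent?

$2.55

Cost per mg of vitamin C: kale $0.0157, banana $0.0179, carrots $0.0900.
Take 3 servings of kale: +162.0 mg vitamin C for $2.55 (total $2.55, still need 0.0 mg).
Filling from the cheapest source first is optimal under one linear minimum: $2.55.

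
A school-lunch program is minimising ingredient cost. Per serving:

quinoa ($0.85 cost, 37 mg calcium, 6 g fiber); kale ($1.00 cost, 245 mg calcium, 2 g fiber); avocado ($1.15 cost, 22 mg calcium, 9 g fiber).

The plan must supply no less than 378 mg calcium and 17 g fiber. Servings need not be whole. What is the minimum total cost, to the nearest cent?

$3.22

quinoa only: max(378/37, 17/6) = 10.22 servings → $8.68.
kale only: max(378/245, 17/2) = 8.5 servings → $8.50.
avocado only: max(378/22, 17/9) = 17.18 servings → $19.76.
quinoa + kale with both tight: 2.442 servings and 1.174 servings → $3.25.
quinoa + avocado: intersection lies outside the first quadrant.
kale + avocado with both tight: 1.401 servings and 1.578 servings → $3.22.
Cheapest feasible corner: $3.22.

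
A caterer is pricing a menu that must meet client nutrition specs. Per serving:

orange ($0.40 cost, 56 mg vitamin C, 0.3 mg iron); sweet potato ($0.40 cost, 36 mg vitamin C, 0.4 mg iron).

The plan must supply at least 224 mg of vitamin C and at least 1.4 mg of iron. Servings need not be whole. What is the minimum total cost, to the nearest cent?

$1.74

With two linear requirements the optimum uses one or two foods; enumerate the corners.
orange only: max(224/56, 1.4/0.3) = 4.667 servings → $1.87.
sweet potato only: max(224/36, 1.4/0.4) = 6.222 servings → $2.49.
orange + sweet potato with both tight: 3.379 servings and 0.9655 servings → $1.74.
The minimum over all feasible corners is $1.74.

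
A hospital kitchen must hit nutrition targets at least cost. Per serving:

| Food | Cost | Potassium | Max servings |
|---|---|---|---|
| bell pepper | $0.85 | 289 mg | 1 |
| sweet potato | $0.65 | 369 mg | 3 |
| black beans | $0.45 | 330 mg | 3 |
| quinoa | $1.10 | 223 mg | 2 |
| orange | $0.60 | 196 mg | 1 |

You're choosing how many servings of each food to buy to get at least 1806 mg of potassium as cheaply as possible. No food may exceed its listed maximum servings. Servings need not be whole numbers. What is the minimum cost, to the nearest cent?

Cost per mg of potassium: black beans $0.0014, sweet potato $0.0018, bell pepper $0.0029, orange $0.0031, quinoa $0.0049.
Take 3 servings of black beans: +990.0 mg potassium for $1.35 (total $1.35, still need 816.0 mg).
Take 2.211 servings of sweet potato: +816.0 mg potassium for $1.44 (total $2.79, still need 0.0 mg).
Greedy by cheapest-per-mg is optimal for a single linear constraint, so the minimum cost is $2.79.

$2.79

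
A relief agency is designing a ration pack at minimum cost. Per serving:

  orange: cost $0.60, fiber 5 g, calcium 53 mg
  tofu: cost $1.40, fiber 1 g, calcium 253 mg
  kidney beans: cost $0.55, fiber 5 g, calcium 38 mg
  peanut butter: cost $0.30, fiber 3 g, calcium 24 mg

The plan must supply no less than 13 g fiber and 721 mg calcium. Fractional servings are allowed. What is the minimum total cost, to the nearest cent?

Minimising a linear cost over {fiber ≥ 13, calcium ≥ 721, servings ≥ 0} — the optimum is at a vertex, using one or two foods.
orange only: max(13/5, 721/53) = 13.6 servings → $8.16.
tofu only: max(13/1, 721/253) = 13 servings → $18.20.
kidney beans only: max(13/5, 721/38) = 18.97 servings → $10.44.
peanut butter only: max(13/3, 721/24) = 30.04 servings → $9.01.
orange + tofu with both tight: 2.119 servings and 2.406 servings → $4.64.
orange + kidney beans with both targets exact would need a negative amount; discard.
orange + peanut butter with both targets exact would need a negative amount; discard.
tofu + kidney beans with both tight: 2.535 servings and 2.093 servings → $4.70.
tofu + peanut butter with both tight: 2.518 servings and 3.494 servings → $4.57.
kidney beans + peanut butter with both targets exact would need a negative amount; discard.
So the least-cost plan costs $4.57.

$4.57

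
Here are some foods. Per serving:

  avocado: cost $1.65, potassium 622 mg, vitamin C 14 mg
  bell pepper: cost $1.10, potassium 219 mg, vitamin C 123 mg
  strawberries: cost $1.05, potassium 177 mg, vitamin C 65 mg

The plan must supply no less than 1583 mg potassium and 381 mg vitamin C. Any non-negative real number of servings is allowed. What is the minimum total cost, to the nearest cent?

$5.72

Check every corner: each single food scaled to meet both minima, and each pair solved so both constraints bind.
avocado only: max(1583/622, 381/14) = 27.21 servings → $44.90.
bell pepper only: max(1583/219, 381/123) = 7.228 servings → $7.95.
strawberries only: max(1583/177, 381/65) = 8.944 servings → $9.39.
avocado + bell pepper with both tight: 1.515 servings and 2.925 servings → $5.72.
avocado + strawberries with both tight: 0.9343 servings and 5.66 servings → $7.48.
bell pepper + strawberries with both targets exact would need a negative amount; discard.
So the least-cost plan costs $5.72.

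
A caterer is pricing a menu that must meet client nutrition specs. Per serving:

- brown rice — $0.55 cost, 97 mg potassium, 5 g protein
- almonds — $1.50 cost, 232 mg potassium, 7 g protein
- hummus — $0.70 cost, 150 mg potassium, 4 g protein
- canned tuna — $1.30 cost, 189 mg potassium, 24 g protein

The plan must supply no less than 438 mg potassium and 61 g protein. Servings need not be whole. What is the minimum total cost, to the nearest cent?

brown rice only: max(438/97, 61/5) = 12.2 servings → $6.71.
almonds only: max(438/232, 61/7) = 8.714 servings → $13.07.
hummus only: max(438/150, 61/4) = 15.25 servings → $10.68.
canned tuna only: max(438/189, 61/24) = 2.542 servings → $3.30.
brown rice + almonds: intersection lies outside the first quadrant.
brown rice + hummus: intersection lies outside the first quadrant.
brown rice + canned tuna: intersection lies outside the first quadrant.
almonds + hummus with both targets exact would need a negative amount; discard.
almonds + canned tuna with both targets exact would need a negative amount; discard.
hummus + canned tuna with both targets exact would need a negative amount; discard.
The minimum over all feasible corners is $3.30.

$3.30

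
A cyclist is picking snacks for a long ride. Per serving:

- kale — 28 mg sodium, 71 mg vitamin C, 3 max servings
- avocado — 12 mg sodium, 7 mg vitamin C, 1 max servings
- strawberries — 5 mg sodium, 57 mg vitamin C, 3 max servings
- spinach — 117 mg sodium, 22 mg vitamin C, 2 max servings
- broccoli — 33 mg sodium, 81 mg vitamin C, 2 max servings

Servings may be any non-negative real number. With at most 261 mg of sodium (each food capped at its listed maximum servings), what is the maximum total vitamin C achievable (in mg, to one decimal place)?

568.8 mg

Vitamin C per mg sodium: strawberries 11.4, kale 2.536, broccoli 2.455, avocado 0.5833, spinach 0.188.
Take 3 servings of strawberries: uses 15 mg sodium, +171.0 mg vitamin C (running total 171.0 mg).
Take 3 servings of kale: uses 84 mg sodium, +213.0 mg vitamin C (running total 384.0 mg).
Take 2 servings of broccoli: uses 66 mg sodium, +162.0 mg vitamin C (running total 546.0 mg).
Take 1 serving of avocado: uses 12 mg sodium, +7.0 mg vitamin C (running total 553.0 mg).
Take 0.7179 servings of spinach: uses 84 mg sodium, +15.8 mg vitamin C (running total 568.8 mg).
Filling greedily by vitamin C-per-mg sodium is optimal for one linear limit, giving 568.8 mg.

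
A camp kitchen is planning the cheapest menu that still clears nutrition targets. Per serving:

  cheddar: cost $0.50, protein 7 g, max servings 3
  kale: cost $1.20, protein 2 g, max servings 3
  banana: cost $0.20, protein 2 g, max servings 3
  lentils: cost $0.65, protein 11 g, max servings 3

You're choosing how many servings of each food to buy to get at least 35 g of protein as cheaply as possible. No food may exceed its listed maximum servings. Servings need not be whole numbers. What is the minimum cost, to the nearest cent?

$2.09

Cost per g of protein: lentils $0.0591, cheddar $0.0714, banana $0.1000, kale $0.6000.
Take 3 servings of lentils: +33.0 g protein for $1.95 (total $1.95, still need 2.0 g).
Take 0.2857 servings of cheddar: +2.0 g protein for $0.14 (total $2.09, still need 0.0 g).
Filling from the cheapest source first is optimal under one linear minimum: $2.09.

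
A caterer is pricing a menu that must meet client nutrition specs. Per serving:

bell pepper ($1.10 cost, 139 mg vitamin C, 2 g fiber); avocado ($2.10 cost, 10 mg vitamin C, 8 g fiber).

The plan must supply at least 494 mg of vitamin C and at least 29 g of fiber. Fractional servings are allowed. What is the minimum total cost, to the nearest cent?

$9.54

At the optimum either one food covers both requirements or two foods hit both targets exactly; no other combination can be cheaper.
bell pepper only: max(494/139, 29/2) = 14.5 servings → $15.95.
avocado only: max(494/10, 29/8) = 49.4 servings → $103.74.
bell pepper + avocado with both tight: 3.353 servings and 2.787 servings → $9.54.
Cheapest feasible corner: $9.54.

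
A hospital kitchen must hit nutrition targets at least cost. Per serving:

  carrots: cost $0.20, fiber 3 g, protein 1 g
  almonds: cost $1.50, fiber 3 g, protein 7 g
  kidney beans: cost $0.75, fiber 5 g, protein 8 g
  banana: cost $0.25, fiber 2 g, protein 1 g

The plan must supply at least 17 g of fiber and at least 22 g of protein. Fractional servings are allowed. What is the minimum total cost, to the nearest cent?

An LP optimum is at a vertex; with two nutrient constraints at most two foods are used. Check each candidate.
carrots only: max(17/3, 22/1) = 22 servings → $4.40.
almonds only: max(17/3, 22/7) = 5.667 servings → $8.50.
kidney beans only: max(17/5, 22/8) = 3.4 servings → $2.55.
banana only: max(17/2, 22/1) = 22 servings → $5.50.
carrots + almonds with both tight: 2.944 servings and 2.722 servings → $4.67.
carrots + kidney beans with both tight: 1.368 servings and 2.579 servings → $2.21.
carrots + banana: intersection lies outside the first quadrant.
almonds + kidney beans: intersection lies outside the first quadrant.
almonds + banana with both tight: 2.455 servings and 4.818 servings → $4.89.
kidney beans + banana with both tight: 2.455 servings and 2.364 servings → $2.43.
So the least-cost plan costs $2.21.

$2.21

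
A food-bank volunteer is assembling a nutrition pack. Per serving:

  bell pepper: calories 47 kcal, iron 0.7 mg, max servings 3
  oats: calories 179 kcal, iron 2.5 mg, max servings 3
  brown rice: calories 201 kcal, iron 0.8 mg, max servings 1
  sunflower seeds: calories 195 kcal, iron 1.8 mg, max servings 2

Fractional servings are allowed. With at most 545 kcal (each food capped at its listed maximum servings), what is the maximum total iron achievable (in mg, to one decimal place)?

7.7 mg

Iron per kcal: bell pepper 0.01489, oats 0.01397, sunflower seeds 0.009231, brown rice 0.00398.
Take 3 servings of bell pepper: uses 141 kcal, +2.1 mg iron (running total 2.1 mg).
Take 2.257 servings of oats: uses 404 kcal, +5.6 mg iron (running total 7.7 mg).
Filling greedily by iron-per-kcal is optimal for one linear limit, giving 7.7 mg.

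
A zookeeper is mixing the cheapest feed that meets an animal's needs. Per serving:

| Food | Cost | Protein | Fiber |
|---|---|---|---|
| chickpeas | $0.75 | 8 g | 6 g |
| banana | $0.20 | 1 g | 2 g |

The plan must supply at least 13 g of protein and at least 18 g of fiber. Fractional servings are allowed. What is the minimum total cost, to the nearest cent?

This is a tiny linear program; its minimum lies at a vertex of the feasible set. List the vertices and price them.
chickpeas only: max(13/8, 18/6) = 3 servings → $2.25.
banana only: max(13/1, 18/2) = 13 servings → $2.60.
chickpeas + banana with both tight: 0.8 servings and 6.6 servings → $1.92.
Cheapest feasible corner: $1.92.

$1.92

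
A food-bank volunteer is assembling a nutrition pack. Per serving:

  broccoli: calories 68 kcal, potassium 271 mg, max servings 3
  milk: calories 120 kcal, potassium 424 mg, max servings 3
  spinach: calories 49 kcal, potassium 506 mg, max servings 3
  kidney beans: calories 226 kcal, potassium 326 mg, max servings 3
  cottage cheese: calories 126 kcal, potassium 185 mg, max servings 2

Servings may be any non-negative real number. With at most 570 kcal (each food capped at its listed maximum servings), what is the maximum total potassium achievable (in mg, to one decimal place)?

Potassium per kcal: spinach 10.33, broccoli 3.985, milk 3.533, cottage cheese 1.468, kidney beans 1.442.
Take 3 servings of spinach: uses 147 kcal, +1518.0 mg potassium (running total 1518.0 mg).
Take 3 servings of broccoli: uses 204 kcal, +813.0 mg potassium (running total 2331.0 mg).
Take 1.825 servings of milk: uses 219 kcal, +773.8 mg potassium (running total 3104.8 mg).
Filling greedily by potassium-per-kcal is optimal for one linear limit, giving 3104.8 mg.

3104.8 mg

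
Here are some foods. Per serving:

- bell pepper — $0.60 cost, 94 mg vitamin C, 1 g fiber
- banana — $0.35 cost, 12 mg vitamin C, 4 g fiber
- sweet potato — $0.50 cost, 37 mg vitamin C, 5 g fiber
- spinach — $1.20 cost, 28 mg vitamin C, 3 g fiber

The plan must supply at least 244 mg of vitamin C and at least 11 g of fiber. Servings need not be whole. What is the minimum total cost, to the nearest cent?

$2.04

bell pepper only: max(244/94, 11/1) = 11 servings → $6.60.
banana only: max(244/12, 11/4) = 20.33 servings → $7.12.
sweet potato only: max(244/37, 11/5) = 6.595 servings → $3.30.
spinach only: max(244/28, 11/3) = 8.714 servings → $10.46.
bell pepper + banana with both tight: 2.319 servings and 2.17 servings → $2.15.
bell pepper + sweet potato with both tight: 1.878 servings and 1.824 servings → $2.04.
bell pepper + spinach with both tight: 1.669 servings and 3.11 servings → $4.73.
banana + sweet potato with both targets exact would need a negative amount; discard.
banana + spinach: the both-tight solution has a negative serving — not a feasible corner.
sweet potato + spinach: the both-tight solution has a negative serving — not a feasible corner.
The minimum over all feasible corners is $2.04.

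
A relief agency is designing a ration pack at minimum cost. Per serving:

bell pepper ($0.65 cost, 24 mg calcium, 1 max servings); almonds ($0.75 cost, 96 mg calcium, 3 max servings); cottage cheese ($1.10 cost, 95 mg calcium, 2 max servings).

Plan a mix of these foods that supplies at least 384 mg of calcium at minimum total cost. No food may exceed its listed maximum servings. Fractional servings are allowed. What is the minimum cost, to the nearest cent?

Cost per mg of calcium: almonds $0.0078, cottage cheese $0.0116, bell pepper $0.0271.
Take 3 servings of almonds: +288.0 mg calcium for $2.25 (total $2.25, still need 96.0 mg).
Take 1.011 servings of cottage cheese: +96.0 mg calcium for $1.11 (total $3.36, still need 0.0 mg).
Filling from the cheapest source first is optimal under one linear minimum: $3.36.

$3.36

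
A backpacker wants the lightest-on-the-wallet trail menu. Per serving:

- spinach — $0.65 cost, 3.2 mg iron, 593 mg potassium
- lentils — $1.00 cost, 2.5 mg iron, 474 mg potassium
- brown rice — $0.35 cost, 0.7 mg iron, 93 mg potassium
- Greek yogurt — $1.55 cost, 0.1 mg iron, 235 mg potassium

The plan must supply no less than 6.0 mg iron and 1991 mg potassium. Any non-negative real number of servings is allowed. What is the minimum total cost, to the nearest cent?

$2.18

An LP optimum is at a vertex; with two nutrient constraints at most two foods are used. Check each candidate.
spinach only: max(6.0/3.2, 1991/593) = 3.358 servings → $2.18.
lentils only: max(6.0/2.5, 1991/474) = 4.2 servings → $4.20.
brown rice only: max(6.0/0.7, 1991/93) = 21.41 servings → $7.49.
Greek yogurt only: max(6.0/0.1, 1991/235) = 60 servings → $93.00.
spinach + lentils: the both-tight solution has a negative serving — not a feasible corner.
spinach + brown rice: intersection lies outside the first quadrant.
spinach + Greek yogurt with both tight: 1.748 servings and 4.061 servings → $7.43.
lentils + brown rice: intersection lies outside the first quadrant.
lentils + Greek yogurt with both tight: 2.242 servings and 3.95 servings → $8.36.
brown rice + Greek yogurt with both tight: 7.802 servings and 5.385 servings → $11.08.
Cheapest feasible corner: $2.18.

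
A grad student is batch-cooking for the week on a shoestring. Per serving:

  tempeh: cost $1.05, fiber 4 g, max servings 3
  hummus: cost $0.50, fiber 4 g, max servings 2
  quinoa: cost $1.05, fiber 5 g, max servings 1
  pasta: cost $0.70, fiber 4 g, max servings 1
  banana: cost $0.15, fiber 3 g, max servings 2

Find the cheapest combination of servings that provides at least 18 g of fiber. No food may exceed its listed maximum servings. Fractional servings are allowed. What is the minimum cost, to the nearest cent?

$2.00

Cost per g of fiber: banana $0.0500, hummus $0.1250, pasta $0.1750, quinoa $0.2100, tempeh $0.2625.
Take 2 servings of banana: +6.0 g fiber for $0.30 (total $0.30, still need 12.0 g).
Take 2 servings of hummus: +8.0 g fiber for $1.00 (total $1.30, still need 4.0 g).
Take 1 serving of pasta: +4.0 g fiber for $0.70 (total $2.00, still need 0.0 g).
Greedy by cheapest-per-g is optimal for a single linear constraint, so the minimum cost is $2.00.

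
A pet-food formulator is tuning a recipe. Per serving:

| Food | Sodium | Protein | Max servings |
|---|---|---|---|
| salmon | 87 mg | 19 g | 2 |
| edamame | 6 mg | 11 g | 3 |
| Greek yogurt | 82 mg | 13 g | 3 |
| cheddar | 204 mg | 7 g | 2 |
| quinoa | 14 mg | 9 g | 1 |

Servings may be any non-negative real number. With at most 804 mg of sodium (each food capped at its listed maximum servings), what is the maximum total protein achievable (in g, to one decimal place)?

131.1 g

Protein per mg sodium: edamame 1.833, quinoa 0.6429, salmon 0.2184, Greek yogurt 0.1585, cheddar 0.03431.
Take 3 servings of edamame: uses 18 mg sodium, +33.0 g protein (running total 33.0 g).
Take 1 serving of quinoa: uses 14 mg sodium, +9.0 g protein (running total 42.0 g).
Take 2 servings of salmon: uses 174 mg sodium, +38.0 g protein (running total 80.0 g).
Take 3 servings of Greek yogurt: uses 246 mg sodium, +39.0 g protein (running total 119.0 g).
Take 1.725 servings of cheddar: uses 352 mg sodium, +12.1 g protein (running total 131.1 g).
Filling greedily by protein-per-mg sodium is optimal for one linear limit, giving 131.1 g.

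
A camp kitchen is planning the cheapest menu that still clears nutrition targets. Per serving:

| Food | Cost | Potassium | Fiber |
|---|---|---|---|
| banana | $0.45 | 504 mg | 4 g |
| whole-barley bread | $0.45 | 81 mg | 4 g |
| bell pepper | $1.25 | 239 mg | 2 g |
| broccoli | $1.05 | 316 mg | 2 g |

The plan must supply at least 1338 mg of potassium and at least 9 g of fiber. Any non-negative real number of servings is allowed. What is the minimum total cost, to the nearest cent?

Check every corner: each single food scaled to meet both minima, and each pair solved so both constraints bind.
banana only: max(1338/504, 9/4) = 2.655 servings → $1.19.
whole-barley bread only: max(1338/81, 9/4) = 16.52 servings → $7.43.
bell pepper only: max(1338/239, 9/2) = 5.598 servings → $7.00.
broccoli only: max(1338/316, 9/2) = 4.5 servings → $4.72.
banana + whole-barley bread: the both-tight solution has a negative serving — not a feasible corner.
banana + bell pepper: intersection lies outside the first quadrant.
banana + broccoli with both tight: 0.6562 servings and 3.188 servings → $3.64.
whole-barley bread + bell pepper: intersection lies outside the first quadrant.
whole-barley bread + broccoli with both tight: 0.1525 servings and 4.195 servings → $4.47.
bell pepper + broccoli with both tight: 1.091 servings and 3.409 servings → $4.94.
The minimum over all feasible corners is $1.19.

$1.19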